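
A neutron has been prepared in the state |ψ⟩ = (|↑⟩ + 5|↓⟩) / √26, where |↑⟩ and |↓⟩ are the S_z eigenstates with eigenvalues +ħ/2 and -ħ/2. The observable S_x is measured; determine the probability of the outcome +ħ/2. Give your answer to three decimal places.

|+x⟩ = (|↑⟩ + |↓⟩)/√2, so ⟨+x|ψ⟩ = (6) / (√2·√26).
P = |6|² / 52 = 36/52.

0.692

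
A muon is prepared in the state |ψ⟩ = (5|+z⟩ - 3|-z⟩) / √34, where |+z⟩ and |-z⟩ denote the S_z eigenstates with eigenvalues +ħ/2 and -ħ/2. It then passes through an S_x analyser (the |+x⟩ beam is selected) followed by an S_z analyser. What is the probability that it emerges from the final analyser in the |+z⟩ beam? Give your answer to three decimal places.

0.029

First analyser (S_x): P(|+x⟩) = |⟨+x|ψ⟩|² = 4/68.
After stage 1 the state is |+x⟩; P(|+z⟩) = |⟨+z|+x⟩|² = 1/2.
Joint probability = 4/68 × 1/2 = 0.029.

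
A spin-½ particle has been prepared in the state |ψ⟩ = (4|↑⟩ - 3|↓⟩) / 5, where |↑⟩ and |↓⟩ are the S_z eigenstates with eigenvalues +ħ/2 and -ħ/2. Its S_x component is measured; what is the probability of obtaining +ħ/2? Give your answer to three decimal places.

0.020

|+x⟩ = (|↑⟩ + |↓⟩)/√2, so ⟨+x|ψ⟩ = (1) / (√2·5).
P = |1|² / 50 = 1/50.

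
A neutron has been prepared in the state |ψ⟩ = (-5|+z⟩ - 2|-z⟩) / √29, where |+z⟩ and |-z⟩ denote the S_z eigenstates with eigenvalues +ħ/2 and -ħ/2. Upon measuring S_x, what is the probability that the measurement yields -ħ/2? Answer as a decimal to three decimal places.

|-x⟩ = (|+z⟩ - |-z⟩)/√2, so ⟨-x|ψ⟩ = (-3) / (√2·√29).
P = |-3|² / 58 = 9/58.

0.155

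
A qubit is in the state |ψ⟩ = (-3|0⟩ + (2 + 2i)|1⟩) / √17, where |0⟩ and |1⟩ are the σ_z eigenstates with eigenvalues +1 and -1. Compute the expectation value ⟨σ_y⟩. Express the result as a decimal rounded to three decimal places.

-0.706

⟨σ_y⟩ = 2 Im(a* b)/(|a|²+|b|²) with a = -3, b = (2 + 2i).
a* b = (-6 - 6i), so ⟨σ_y⟩ = -12/17.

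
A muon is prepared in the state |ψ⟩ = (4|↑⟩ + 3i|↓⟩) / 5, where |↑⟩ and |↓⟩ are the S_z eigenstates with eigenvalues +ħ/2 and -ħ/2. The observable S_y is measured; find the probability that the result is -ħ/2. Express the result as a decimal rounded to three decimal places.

|-y⟩ = (|↑⟩ - i|↓⟩)/√2, so ⟨-y|ψ⟩ = (1) / (√2·5).
P = |1|² / 50 = 1/50.

0.020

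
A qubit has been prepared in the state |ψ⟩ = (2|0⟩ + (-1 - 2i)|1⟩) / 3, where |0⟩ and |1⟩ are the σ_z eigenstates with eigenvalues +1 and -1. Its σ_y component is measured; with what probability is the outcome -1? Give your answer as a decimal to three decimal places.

|-y⟩ = (|0⟩ - i|1⟩)/√2, so ⟨-y|ψ⟩ = (4 - i) / (√2·3).
P = |4 - i|² / 18 = 17/18.

0.944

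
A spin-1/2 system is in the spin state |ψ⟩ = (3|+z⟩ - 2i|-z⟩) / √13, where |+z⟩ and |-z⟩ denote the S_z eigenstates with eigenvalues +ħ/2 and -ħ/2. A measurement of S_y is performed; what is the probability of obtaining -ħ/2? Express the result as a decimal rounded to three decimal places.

|-y⟩ = (|+z⟩ - i|-z⟩)/√2, so ⟨-y|ψ⟩ = (5) / (√2·√13).
P = |5|² / 26 = 25/26.

0.962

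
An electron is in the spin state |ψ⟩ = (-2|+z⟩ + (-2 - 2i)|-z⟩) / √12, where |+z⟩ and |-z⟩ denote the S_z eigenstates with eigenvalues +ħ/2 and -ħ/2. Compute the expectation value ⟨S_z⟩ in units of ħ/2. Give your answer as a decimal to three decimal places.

-0.333

⟨σ_z⟩ = |a|² - |b|² divided by |a|²+|b|², with a, b the |+z⟩, |-z⟩ amplitudes.
= (4 - 8)/12 = -4/12.
⟨S_z⟩ = (ħ/2)·⟨σ_z⟩.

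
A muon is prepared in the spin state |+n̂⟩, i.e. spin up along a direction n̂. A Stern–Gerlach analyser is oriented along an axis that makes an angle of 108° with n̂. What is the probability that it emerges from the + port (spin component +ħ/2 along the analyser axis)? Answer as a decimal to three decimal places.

0.345

For spin-½, the probability of finding spin-up along an axis at angle θ to the initial spin direction is cos²(θ/2); spin-down is sin²(θ/2).
θ = 108°, so P = cos²(54°) ≈ 0.345.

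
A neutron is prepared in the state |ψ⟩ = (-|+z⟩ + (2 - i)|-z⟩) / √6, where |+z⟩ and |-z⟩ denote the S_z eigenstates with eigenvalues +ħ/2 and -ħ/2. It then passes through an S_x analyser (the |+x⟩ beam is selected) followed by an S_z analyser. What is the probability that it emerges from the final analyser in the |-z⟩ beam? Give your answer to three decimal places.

First analyser (S_x): P(|+x⟩) = |⟨+x|ψ⟩|² = 2/12.
After stage 1 the state is |+x⟩; P(|-z⟩) = |⟨-z|+x⟩|² = 1/2.
Joint probability = 2/12 × 1/2 = 0.083.

0.083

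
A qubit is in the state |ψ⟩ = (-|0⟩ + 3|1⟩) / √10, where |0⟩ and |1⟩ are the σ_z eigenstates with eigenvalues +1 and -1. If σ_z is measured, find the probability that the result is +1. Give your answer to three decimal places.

0.100

The +1 outcome corresponds to |0⟩. Its amplitude in |ψ⟩ is -1/√10.
P = |-1|² / 10 = 1/10.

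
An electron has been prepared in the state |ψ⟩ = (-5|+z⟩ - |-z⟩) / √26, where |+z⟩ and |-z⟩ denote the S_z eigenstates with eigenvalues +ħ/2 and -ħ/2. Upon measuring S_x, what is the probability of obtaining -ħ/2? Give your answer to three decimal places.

|-x⟩ = (|+z⟩ - |-z⟩)/√2, so ⟨-x|ψ⟩ = (-4) / (√2·√26).
P = |-4|² / 52 = 16/52.

0.308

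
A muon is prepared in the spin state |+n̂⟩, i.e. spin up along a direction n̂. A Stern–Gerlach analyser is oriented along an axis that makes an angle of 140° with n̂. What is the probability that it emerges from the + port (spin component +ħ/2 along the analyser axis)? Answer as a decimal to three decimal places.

For spin-½, the probability of finding spin-up along an axis at angle θ to the initial spin direction is cos²(θ/2); spin-down is sin²(θ/2).
θ = 140°, so P = cos²(70°) ≈ 0.117.

0.117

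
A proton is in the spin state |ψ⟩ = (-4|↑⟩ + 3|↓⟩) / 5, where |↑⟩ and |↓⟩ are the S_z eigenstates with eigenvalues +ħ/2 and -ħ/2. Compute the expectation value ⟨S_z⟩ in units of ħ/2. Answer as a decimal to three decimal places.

⟨σ_z⟩ = |a|² - |b|² divided by |a|²+|b|², with a, b the |↑⟩, |↓⟩ amplitudes.
= (16 - 9)/25 = 7/25.
⟨S_z⟩ = (ħ/2)·⟨σ_z⟩.

0.280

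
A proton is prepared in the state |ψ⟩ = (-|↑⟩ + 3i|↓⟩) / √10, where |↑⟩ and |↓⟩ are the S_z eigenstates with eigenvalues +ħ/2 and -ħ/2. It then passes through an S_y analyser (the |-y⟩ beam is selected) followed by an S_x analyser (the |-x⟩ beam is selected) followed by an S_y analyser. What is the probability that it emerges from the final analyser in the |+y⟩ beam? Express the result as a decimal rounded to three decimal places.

First analyser (S_y): P(|-y⟩) = |⟨-y|ψ⟩|² = 16/20.
After stage 1 the state is |-y⟩; P(|-x⟩) = |⟨-x|-y⟩|² = 1/2.
After stage 2 the state is |-x⟩; P(|+y⟩) = |⟨+y|-x⟩|² = 1/2.
Joint probability = 16/20 × 1/2 × 1/2 = 0.200.

0.200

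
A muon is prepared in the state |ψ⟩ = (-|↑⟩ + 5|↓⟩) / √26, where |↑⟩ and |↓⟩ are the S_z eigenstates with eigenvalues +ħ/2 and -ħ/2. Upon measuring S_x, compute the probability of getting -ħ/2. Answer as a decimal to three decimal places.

|-x⟩ = (|↑⟩ - |↓⟩)/√2, so ⟨-x|ψ⟩ = (-6) / (√2·√26).
P = |-6|² / 52 = 36/52.

0.692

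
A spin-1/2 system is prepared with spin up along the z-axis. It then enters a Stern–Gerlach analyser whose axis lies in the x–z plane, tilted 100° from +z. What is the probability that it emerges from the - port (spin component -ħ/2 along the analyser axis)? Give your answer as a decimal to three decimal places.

For spin-½, the probability of finding spin-up along an axis at angle θ to the initial spin direction is cos²(θ/2); spin-down is sin²(θ/2).
θ = 100°, so P = sin²(50°) ≈ 0.587.

0.587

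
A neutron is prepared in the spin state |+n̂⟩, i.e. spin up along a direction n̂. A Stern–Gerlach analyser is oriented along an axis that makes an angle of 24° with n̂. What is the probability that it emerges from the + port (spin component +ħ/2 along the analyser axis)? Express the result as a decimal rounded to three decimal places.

0.957

For spin-½, the probability of finding spin-up along an axis at angle θ to the initial spin direction is cos²(θ/2); spin-down is sin²(θ/2).
θ = 24°, so P = cos²(12°) ≈ 0.957.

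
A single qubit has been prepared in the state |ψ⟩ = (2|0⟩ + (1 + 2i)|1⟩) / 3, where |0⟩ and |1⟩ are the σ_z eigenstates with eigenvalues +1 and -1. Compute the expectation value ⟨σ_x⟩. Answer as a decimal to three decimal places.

⟨σ_x⟩ = 2 Re(a* b)/(|a|²+|b|²) with a = 2, b = (1 + 2i).
a* b = (2 + 4i), so ⟨σ_x⟩ = 4/9.

0.444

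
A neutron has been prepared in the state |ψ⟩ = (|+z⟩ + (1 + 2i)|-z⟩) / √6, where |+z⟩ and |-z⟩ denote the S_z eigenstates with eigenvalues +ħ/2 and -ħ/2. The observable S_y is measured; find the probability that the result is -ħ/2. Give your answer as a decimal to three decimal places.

0.167

|-y⟩ = (|+z⟩ - i|-z⟩)/√2, so ⟨-y|ψ⟩ = (-1 + i) / (√2·√6).
P = |-1 + i|² / 12 = 2/12.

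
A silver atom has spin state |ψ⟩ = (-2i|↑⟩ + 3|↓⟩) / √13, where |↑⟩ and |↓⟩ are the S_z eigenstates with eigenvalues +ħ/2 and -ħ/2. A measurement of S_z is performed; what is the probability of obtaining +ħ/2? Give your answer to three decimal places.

0.308

The +ħ/2 outcome corresponds to |↑⟩. Its amplitude in |ψ⟩ is -2i/√13.
P = |-2i|² / 13 = 4/13.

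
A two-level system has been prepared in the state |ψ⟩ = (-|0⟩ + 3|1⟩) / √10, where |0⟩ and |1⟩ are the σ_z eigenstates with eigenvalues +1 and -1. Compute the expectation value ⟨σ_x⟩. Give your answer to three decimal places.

⟨σ_x⟩ = 2 Re(a* b)/(|a|²+|b|²) with a = -1, b = 3.
a* b = -3, so ⟨σ_x⟩ = -6/10.

-0.600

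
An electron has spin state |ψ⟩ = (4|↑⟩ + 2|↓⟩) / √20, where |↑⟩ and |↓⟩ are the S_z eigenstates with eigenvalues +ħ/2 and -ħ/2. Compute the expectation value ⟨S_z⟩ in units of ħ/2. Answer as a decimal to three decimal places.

⟨σ_z⟩ = |a|² - |b|² divided by |a|²+|b|², with a, b the |↑⟩, |↓⟩ amplitudes.
= (16 - 4)/20 = 12/20.
⟨S_z⟩ = (ħ/2)·⟨σ_z⟩.

0.600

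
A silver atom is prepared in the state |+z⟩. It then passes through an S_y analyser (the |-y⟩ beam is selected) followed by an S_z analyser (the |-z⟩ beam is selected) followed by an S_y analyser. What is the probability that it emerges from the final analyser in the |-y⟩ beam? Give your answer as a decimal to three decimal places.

0.125

First analyser (S_y): from |+z⟩, P(|-y⟩) = 1/2.
After stage 1 the state is |-y⟩; P(|-z⟩) = |⟨-z|-y⟩|² = 1/2.
After stage 2 the state is |-z⟩; P(|-y⟩) = |⟨-y|-z⟩|² = 1/2.
Joint probability = 1/2 × 1/2 × 1/2 = 0.125.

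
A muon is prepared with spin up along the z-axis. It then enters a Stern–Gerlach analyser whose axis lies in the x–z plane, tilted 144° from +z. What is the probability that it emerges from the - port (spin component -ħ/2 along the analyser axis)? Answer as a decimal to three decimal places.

For spin-½, the probability of finding spin-up along an axis at angle θ to the initial spin direction is cos²(θ/2); spin-down is sin²(θ/2).
θ = 144°, so P = sin²(72°) ≈ 0.905.

0.905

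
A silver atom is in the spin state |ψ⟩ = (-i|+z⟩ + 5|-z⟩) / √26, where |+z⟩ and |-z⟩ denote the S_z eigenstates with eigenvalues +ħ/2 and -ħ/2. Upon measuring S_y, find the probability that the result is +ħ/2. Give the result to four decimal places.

|+y⟩ = (|+z⟩ + i|-z⟩)/√2, so ⟨+y|ψ⟩ = (-6i) / (√2·√26).
P = |-6i|² / 52 = 36/52.

0.6923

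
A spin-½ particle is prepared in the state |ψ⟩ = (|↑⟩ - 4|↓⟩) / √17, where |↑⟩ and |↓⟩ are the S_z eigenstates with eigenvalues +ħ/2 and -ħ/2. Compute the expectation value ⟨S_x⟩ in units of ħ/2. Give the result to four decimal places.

-0.4706

⟨σ_x⟩ = 2 Re(a* b)/(|a|²+|b|²) with a = 1, b = -4.
a* b = -4, so ⟨σ_x⟩ = -8/17.
⟨S_x⟩ = (ħ/2)·⟨σ_x⟩.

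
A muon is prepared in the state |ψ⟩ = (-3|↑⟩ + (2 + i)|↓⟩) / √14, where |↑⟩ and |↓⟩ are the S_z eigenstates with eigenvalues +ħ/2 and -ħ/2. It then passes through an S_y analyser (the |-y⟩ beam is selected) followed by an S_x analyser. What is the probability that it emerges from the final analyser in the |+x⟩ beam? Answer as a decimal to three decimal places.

0.357

First analyser (S_y): P(|-y⟩) = |⟨-y|ψ⟩|² = 20/28.
After stage 1 the state is |-y⟩; P(|+x⟩) = |⟨+x|-y⟩|² = 1/2.
Joint probability = 20/28 × 1/2 = 0.357.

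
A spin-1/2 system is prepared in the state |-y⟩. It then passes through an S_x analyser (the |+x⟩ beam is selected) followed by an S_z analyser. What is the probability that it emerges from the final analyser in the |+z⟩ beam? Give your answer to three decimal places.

First analyser (S_x): from |-y⟩, P(|+x⟩) = 1/2.
After stage 1 the state is |+x⟩; P(|+z⟩) = |⟨+z|+x⟩|² = 1/2.
Joint probability = 1/2 × 1/2 = 0.250.

0.250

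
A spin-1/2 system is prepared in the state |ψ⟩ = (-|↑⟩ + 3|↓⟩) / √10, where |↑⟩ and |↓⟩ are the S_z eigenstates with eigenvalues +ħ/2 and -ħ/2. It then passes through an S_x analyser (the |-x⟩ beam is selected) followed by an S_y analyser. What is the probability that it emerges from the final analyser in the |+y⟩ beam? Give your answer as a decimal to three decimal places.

0.400

First analyser (S_x): P(|-x⟩) = |⟨-x|ψ⟩|² = 16/20.
After stage 1 the state is |-x⟩; P(|+y⟩) = |⟨+y|-x⟩|² = 1/2.
Joint probability = 16/20 × 1/2 = 0.400.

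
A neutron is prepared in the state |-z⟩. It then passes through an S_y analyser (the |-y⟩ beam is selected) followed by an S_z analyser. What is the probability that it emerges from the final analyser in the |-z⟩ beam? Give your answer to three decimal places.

First analyser (S_y): from |-z⟩, P(|-y⟩) = 1/2.
After stage 1 the state is |-y⟩; P(|-z⟩) = |⟨-z|-y⟩|² = 1/2.
Joint probability = 1/2 × 1/2 = 0.250.

0.250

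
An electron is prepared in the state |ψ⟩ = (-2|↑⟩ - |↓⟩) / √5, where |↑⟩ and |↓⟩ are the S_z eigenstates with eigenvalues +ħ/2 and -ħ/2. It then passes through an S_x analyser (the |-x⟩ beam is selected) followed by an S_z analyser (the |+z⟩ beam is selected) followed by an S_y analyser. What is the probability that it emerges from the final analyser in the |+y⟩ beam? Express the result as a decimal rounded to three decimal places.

First analyser (S_x): P(|-x⟩) = |⟨-x|ψ⟩|² = 1/10.
After stage 1 the state is |-x⟩; P(|+z⟩) = |⟨+z|-x⟩|² = 1/2.
After stage 2 the state is |+z⟩; P(|+y⟩) = |⟨+y|+z⟩|² = 1/2.
Joint probability = 1/10 × 1/2 × 1/2 = 0.025.

0.025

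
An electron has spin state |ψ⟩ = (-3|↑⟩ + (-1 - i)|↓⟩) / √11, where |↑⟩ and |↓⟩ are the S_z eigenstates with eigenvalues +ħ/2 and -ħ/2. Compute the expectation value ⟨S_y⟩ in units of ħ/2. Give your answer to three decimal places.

0.545

⟨σ_y⟩ = 2 Im(a* b)/(|a|²+|b|²) with a = -3, b = (-1 - i).
a* b = (3 + 3i), so ⟨σ_y⟩ = 6/11.
⟨S_y⟩ = (ħ/2)·⟨σ_y⟩.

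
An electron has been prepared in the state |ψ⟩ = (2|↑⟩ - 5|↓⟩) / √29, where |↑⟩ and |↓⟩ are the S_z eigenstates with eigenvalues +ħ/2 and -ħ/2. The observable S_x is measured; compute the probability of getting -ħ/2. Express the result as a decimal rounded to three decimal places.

0.845

|-x⟩ = (|↑⟩ - |↓⟩)/√2, so ⟨-x|ψ⟩ = (7) / (√2·√29).
P = |7|² / 58 = 49/58.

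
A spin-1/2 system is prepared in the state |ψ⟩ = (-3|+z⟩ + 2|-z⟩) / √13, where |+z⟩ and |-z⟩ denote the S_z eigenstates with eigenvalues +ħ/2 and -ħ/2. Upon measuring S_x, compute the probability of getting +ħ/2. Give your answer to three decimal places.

|+x⟩ = (|+z⟩ + |-z⟩)/√2, so ⟨+x|ψ⟩ = (-1) / (√2·√13).
P = |-1|² / 26 = 1/26.

0.038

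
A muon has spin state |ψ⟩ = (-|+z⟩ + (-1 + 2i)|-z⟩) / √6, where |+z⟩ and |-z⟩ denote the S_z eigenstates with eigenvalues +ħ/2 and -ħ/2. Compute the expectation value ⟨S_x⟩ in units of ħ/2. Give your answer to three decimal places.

⟨σ_x⟩ = 2 Re(a* b)/(|a|²+|b|²) with a = -1, b = (-1 + 2i).
a* b = (1 - 2i), so ⟨σ_x⟩ = 2/6.
⟨S_x⟩ = (ħ/2)·⟨σ_x⟩.

0.333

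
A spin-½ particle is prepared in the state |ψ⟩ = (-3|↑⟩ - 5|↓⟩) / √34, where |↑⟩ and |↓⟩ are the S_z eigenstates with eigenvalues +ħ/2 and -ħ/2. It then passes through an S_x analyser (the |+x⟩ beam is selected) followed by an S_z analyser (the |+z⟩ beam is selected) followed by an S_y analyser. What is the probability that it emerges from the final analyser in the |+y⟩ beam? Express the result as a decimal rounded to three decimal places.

0.235

First analyser (S_x): P(|+x⟩) = |⟨+x|ψ⟩|² = 64/68.
After stage 1 the state is |+x⟩; P(|+z⟩) = |⟨+z|+x⟩|² = 1/2.
After stage 2 the state is |+z⟩; P(|+y⟩) = |⟨+y|+z⟩|² = 1/2.
Joint probability = 64/68 × 1/2 × 1/2 = 0.235.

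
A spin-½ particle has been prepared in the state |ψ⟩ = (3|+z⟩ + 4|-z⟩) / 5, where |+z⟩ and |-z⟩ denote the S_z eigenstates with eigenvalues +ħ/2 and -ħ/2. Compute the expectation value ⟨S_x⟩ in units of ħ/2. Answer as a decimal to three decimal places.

⟨σ_x⟩ = 2 Re(a* b)/(|a|²+|b|²) with a = 3, b = 4.
a* b = 12, so ⟨σ_x⟩ = 24/25.
⟨S_x⟩ = (ħ/2)·⟨σ_x⟩.

0.960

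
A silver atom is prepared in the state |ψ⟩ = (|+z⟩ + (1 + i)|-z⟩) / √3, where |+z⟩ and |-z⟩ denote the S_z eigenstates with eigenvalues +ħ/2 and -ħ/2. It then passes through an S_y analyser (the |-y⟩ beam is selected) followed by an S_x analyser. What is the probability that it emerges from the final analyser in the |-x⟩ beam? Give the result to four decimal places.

First analyser (S_y): P(|-y⟩) = |⟨-y|ψ⟩|² = 1/6.
After stage 1 the state is |-y⟩; P(|-x⟩) = |⟨-x|-y⟩|² = 1/2.
Joint probability = 1/6 × 1/2 = 0.0833.

0.0833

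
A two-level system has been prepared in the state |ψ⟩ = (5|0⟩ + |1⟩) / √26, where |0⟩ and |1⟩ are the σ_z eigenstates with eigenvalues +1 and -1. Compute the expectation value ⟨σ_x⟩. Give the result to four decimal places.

⟨σ_x⟩ = 2 Re(a* b)/(|a|²+|b|²) with a = 5, b = 1.
a* b = 5, so ⟨σ_x⟩ = 10/26.

0.3846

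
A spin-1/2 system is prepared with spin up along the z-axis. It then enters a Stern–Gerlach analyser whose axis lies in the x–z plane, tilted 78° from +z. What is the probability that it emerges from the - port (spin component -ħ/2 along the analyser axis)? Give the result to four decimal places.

For spin-½, the probability of finding spin-up along an axis at angle θ to the initial spin direction is cos²(θ/2); spin-down is sin²(θ/2).
θ = 78°, so P = sin²(39°) ≈ 0.3960.

0.3960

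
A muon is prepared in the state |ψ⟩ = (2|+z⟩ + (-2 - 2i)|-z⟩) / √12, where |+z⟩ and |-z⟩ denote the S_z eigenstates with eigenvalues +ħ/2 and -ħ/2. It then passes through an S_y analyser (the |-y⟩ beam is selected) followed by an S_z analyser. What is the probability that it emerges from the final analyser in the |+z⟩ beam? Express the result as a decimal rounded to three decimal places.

0.417

First analyser (S_y): P(|-y⟩) = |⟨-y|ψ⟩|² = 20/24.
After stage 1 the state is |-y⟩; P(|+z⟩) = |⟨+z|-y⟩|² = 1/2.
Joint probability = 20/24 × 1/2 = 0.417.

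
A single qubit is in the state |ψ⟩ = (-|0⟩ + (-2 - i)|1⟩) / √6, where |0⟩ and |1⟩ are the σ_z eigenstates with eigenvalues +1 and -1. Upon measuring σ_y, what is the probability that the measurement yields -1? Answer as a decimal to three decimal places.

|-y⟩ = (|0⟩ - i|1⟩)/√2, so ⟨-y|ψ⟩ = (-2i) / (√2·√6).
P = |-2i|² / 12 = 4/12.

0.333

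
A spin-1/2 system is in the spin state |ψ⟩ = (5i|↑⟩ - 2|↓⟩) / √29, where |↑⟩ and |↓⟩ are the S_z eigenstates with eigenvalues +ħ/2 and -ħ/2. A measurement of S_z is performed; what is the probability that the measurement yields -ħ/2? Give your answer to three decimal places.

The -ħ/2 outcome corresponds to |↓⟩. Its amplitude in |ψ⟩ is -2/√29.
P = |-2|² / 29 = 4/29.

0.138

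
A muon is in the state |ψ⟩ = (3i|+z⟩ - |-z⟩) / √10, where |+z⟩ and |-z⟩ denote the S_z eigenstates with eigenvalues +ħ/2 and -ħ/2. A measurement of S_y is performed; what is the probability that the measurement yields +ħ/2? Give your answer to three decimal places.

|+y⟩ = (|+z⟩ + i|-z⟩)/√2, so ⟨+y|ψ⟩ = (4i) / (√2·√10).
P = |4i|² / 20 = 16/20.

0.800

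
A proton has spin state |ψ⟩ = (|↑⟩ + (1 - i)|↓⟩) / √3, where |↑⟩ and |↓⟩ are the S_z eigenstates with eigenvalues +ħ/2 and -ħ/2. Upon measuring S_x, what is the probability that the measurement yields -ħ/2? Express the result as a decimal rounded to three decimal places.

|-x⟩ = (|↑⟩ - |↓⟩)/√2, so ⟨-x|ψ⟩ = (i) / (√2·√3).
P = |i|² / 6 = 1/6.

0.167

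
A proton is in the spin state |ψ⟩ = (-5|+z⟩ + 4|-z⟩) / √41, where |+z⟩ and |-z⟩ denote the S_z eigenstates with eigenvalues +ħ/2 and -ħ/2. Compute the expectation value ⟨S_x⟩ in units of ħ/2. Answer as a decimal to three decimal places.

⟨σ_x⟩ = 2 Re(a* b)/(|a|²+|b|²) with a = -5, b = 4.
a* b = -20, so ⟨σ_x⟩ = -40/41.
⟨S_x⟩ = (ħ/2)·⟨σ_x⟩.

-0.976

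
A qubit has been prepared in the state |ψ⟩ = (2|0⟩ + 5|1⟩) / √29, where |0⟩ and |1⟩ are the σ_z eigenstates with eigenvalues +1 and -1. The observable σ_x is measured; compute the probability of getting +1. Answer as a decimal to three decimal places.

|+x⟩ = (|0⟩ + |1⟩)/√2, so ⟨+x|ψ⟩ = (7) / (√2·√29).
P = |7|² / 58 = 49/58.

0.845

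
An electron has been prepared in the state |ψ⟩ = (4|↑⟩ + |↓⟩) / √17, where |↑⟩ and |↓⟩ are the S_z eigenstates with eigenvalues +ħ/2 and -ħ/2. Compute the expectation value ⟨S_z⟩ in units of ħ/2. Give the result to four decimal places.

0.8824

⟨σ_z⟩ = |a|² - |b|² divided by |a|²+|b|², with a, b the |↑⟩, |↓⟩ amplitudes.
= (16 - 1)/17 = 15/17.
⟨S_z⟩ = (ħ/2)·⟨σ_z⟩.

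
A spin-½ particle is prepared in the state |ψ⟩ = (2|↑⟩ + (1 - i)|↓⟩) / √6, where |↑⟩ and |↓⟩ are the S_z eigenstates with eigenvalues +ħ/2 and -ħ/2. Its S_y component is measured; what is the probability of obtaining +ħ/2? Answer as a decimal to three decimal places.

|+y⟩ = (|↑⟩ + i|↓⟩)/√2, so ⟨+y|ψ⟩ = (1 - i) / (√2·√6).
P = |1 - i|² / 12 = 2/12.

0.167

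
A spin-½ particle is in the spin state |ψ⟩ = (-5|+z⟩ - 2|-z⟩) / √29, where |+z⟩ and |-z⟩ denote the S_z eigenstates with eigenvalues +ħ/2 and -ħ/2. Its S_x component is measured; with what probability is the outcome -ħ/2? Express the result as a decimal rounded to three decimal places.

0.155

|-x⟩ = (|+z⟩ - |-z⟩)/√2, so ⟨-x|ψ⟩ = (-3) / (√2·√29).
P = |-3|² / 58 = 9/58.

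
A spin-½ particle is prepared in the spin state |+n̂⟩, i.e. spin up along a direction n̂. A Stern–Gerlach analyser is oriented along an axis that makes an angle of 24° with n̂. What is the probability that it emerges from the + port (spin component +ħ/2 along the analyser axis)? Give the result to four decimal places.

0.9568

For spin-½, the probability of finding spin-up along an axis at angle θ to the initial spin direction is cos²(θ/2); spin-down is sin²(θ/2).
θ = 24°, so P = cos²(12°) ≈ 0.9568.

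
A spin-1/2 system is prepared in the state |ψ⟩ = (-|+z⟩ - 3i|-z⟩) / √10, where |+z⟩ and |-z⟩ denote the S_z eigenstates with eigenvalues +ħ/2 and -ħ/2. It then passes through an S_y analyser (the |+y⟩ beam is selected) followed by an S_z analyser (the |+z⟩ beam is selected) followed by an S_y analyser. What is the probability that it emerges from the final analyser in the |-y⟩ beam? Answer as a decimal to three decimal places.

First analyser (S_y): P(|+y⟩) = |⟨+y|ψ⟩|² = 16/20.
After stage 1 the state is |+y⟩; P(|+z⟩) = |⟨+z|+y⟩|² = 1/2.
After stage 2 the state is |+z⟩; P(|-y⟩) = |⟨-y|+z⟩|² = 1/2.
Joint probability = 16/20 × 1/2 × 1/2 = 0.200.

0.200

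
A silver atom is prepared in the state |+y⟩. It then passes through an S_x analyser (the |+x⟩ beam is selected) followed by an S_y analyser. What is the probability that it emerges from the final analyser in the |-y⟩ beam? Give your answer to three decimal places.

First analyser (S_x): from |+y⟩, P(|+x⟩) = 1/2.
After stage 1 the state is |+x⟩; P(|-y⟩) = |⟨-y|+x⟩|² = 1/2.
Joint probability = 1/2 × 1/2 = 0.250.

0.250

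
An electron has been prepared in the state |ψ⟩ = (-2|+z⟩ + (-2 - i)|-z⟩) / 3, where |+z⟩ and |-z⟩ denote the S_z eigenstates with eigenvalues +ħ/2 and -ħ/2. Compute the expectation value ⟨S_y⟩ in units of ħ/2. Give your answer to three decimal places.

⟨σ_y⟩ = 2 Im(a* b)/(|a|²+|b|²) with a = -2, b = (-2 - i).
a* b = (4 + 2i), so ⟨σ_y⟩ = 4/9.
⟨S_y⟩ = (ħ/2)·⟨σ_y⟩.

0.444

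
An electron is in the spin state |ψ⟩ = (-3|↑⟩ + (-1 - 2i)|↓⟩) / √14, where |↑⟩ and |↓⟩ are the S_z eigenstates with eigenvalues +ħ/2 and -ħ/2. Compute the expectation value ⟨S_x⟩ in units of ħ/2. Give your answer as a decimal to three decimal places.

0.429

⟨σ_x⟩ = 2 Re(a* b)/(|a|²+|b|²) with a = -3, b = (-1 - 2i).
a* b = (3 + 6i), so ⟨σ_x⟩ = 6/14.
⟨S_x⟩ = (ħ/2)·⟨σ_x⟩.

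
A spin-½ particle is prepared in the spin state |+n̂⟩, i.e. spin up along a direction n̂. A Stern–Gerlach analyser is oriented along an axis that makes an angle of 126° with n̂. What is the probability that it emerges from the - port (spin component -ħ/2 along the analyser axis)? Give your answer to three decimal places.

0.794

For spin-½, the probability of finding spin-up along an axis at angle θ to the initial spin direction is cos²(θ/2); spin-down is sin²(θ/2).
θ = 126°, so P = sin²(63°) ≈ 0.794.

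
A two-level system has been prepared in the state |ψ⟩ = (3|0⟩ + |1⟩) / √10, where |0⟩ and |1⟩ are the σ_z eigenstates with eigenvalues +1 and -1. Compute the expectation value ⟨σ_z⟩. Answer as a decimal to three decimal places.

⟨σ_z⟩ = |a|² - |b|² divided by |a|²+|b|², with a, b the |0⟩, |1⟩ amplitudes.
= (9 - 1)/10 = 8/10.

0.800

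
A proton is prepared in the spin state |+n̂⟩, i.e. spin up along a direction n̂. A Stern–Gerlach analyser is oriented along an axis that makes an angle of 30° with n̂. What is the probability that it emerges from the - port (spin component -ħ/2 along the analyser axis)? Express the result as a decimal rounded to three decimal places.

0.067

For spin-½, the probability of finding spin-up along an axis at angle θ to the initial spin direction is cos²(θ/2); spin-down is sin²(θ/2).
θ = 30°, so P = sin²(15°) ≈ 0.067.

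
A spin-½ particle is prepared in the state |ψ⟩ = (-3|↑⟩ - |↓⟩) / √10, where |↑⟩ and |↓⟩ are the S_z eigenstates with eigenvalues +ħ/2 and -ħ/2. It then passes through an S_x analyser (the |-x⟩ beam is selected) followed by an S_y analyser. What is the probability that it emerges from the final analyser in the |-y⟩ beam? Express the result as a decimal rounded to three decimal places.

0.100

First analyser (S_x): P(|-x⟩) = |⟨-x|ψ⟩|² = 4/20.
After stage 1 the state is |-x⟩; P(|-y⟩) = |⟨-y|-x⟩|² = 1/2.
Joint probability = 4/20 × 1/2 = 0.100.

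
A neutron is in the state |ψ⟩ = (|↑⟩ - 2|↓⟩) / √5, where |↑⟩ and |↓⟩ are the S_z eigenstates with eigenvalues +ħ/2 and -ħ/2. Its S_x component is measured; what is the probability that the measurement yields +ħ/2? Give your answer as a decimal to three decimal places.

|+x⟩ = (|↑⟩ + |↓⟩)/√2, so ⟨+x|ψ⟩ = (-1) / (√2·√5).
P = |-1|² / 10 = 1/10.

0.100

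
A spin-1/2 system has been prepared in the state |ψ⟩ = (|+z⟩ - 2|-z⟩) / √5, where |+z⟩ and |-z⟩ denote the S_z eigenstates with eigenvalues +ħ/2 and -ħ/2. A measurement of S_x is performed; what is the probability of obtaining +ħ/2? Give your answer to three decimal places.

|+x⟩ = (|+z⟩ + |-z⟩)/√2, so ⟨+x|ψ⟩ = (-1) / (√2·√5).
P = |-1|² / 10 = 1/10.

0.100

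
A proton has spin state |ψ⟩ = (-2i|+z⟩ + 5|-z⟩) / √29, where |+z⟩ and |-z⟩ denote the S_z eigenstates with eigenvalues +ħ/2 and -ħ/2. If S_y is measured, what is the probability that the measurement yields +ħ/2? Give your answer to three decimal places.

0.845

|+y⟩ = (|+z⟩ + i|-z⟩)/√2, so ⟨+y|ψ⟩ = (-7i) / (√2·√29).
P = |-7i|² / 58 = 49/58.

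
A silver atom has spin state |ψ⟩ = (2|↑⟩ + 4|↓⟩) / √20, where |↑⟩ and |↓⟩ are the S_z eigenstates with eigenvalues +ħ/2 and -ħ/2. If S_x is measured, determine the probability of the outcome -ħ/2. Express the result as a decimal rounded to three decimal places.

|-x⟩ = (|↑⟩ - |↓⟩)/√2, so ⟨-x|ψ⟩ = (-2) / (√2·√20).
P = |-2|² / 40 = 4/40.

0.100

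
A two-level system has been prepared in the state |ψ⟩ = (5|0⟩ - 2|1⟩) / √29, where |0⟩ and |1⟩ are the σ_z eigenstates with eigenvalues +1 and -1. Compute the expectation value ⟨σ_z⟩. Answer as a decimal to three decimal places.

0.724

⟨σ_z⟩ = |a|² - |b|² divided by |a|²+|b|², with a, b the |0⟩, |1⟩ amplitudes.
= (25 - 4)/29 = 21/29.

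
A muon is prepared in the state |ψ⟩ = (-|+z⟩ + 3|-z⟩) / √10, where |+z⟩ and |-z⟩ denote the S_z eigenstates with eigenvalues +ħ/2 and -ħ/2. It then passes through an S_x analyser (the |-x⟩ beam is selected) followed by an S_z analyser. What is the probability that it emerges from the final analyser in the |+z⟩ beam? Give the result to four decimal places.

First analyser (S_x): P(|-x⟩) = |⟨-x|ψ⟩|² = 16/20.
After stage 1 the state is |-x⟩; P(|+z⟩) = |⟨+z|-x⟩|² = 1/2.
Joint probability = 16/20 × 1/2 = 0.4000.

0.4000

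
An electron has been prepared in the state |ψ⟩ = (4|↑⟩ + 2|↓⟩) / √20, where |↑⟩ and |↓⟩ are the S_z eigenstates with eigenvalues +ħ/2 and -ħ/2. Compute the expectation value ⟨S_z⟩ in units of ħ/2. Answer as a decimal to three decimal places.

⟨σ_z⟩ = |a|² - |b|² divided by |a|²+|b|², with a, b the |↑⟩, |↓⟩ amplitudes.
= (16 - 4)/20 = 12/20.
⟨S_z⟩ = (ħ/2)·⟨σ_z⟩.

0.600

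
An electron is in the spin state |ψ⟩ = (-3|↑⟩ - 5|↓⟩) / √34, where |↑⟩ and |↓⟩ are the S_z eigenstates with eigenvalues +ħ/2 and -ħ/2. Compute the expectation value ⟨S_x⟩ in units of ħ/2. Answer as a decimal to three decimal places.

⟨σ_x⟩ = 2 Re(a* b)/(|a|²+|b|²) with a = -3, b = -5.
a* b = 15, so ⟨σ_x⟩ = 30/34.
⟨S_x⟩ = (ħ/2)·⟨σ_x⟩.

0.882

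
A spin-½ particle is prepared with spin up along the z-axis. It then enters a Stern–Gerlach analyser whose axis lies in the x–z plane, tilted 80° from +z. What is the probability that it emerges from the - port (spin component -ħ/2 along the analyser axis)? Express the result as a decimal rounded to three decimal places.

0.413

For spin-½, the probability of finding spin-up along an axis at angle θ to the initial spin direction is cos²(θ/2); spin-down is sin²(θ/2).
θ = 80°, so P = sin²(40°) ≈ 0.413.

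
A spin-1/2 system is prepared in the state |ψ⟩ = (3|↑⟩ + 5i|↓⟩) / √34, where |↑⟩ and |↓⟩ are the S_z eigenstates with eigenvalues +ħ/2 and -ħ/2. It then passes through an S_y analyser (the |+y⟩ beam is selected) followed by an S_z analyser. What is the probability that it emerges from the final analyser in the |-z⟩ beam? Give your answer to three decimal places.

First analyser (S_y): P(|+y⟩) = |⟨+y|ψ⟩|² = 64/68.
After stage 1 the state is |+y⟩; P(|-z⟩) = |⟨-z|+y⟩|² = 1/2.
Joint probability = 64/68 × 1/2 = 0.471.

0.471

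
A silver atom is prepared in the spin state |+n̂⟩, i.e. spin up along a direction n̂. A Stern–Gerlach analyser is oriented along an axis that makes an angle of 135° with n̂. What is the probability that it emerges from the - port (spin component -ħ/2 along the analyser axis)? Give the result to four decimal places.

0.8536

For spin-½, the probability of finding spin-up along an axis at angle θ to the initial spin direction is cos²(θ/2); spin-down is sin²(θ/2).
θ = 135°, so P = sin²(67.5°) ≈ 0.8536.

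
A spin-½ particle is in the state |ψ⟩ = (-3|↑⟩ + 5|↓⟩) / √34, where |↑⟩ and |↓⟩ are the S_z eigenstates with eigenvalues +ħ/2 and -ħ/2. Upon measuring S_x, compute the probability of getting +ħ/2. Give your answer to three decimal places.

|+x⟩ = (|↑⟩ + |↓⟩)/√2, so ⟨+x|ψ⟩ = (2) / (√2·√34).
P = |2|² / 68 = 4/68.

0.059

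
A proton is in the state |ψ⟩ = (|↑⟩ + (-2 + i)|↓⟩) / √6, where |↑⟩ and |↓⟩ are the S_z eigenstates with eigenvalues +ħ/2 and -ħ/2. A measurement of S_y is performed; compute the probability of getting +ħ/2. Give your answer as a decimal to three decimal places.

|+y⟩ = (|↑⟩ + i|↓⟩)/√2, so ⟨+y|ψ⟩ = (2 + 2i) / (√2·√6).
P = |2 + 2i|² / 12 = 8/12.

0.667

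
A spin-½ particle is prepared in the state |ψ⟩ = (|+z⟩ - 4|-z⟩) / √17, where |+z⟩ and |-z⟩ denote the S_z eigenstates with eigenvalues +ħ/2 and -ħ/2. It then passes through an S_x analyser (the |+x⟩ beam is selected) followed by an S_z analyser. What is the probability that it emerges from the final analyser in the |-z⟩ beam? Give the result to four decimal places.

First analyser (S_x): P(|+x⟩) = |⟨+x|ψ⟩|² = 9/34.
After stage 1 the state is |+x⟩; P(|-z⟩) = |⟨-z|+x⟩|² = 1/2.
Joint probability = 9/34 × 1/2 = 0.1324.

0.1324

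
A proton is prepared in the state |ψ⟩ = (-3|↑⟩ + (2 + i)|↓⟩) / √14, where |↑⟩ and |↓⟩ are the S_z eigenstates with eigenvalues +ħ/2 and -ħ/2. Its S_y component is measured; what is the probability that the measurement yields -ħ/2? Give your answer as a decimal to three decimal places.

|-y⟩ = (|↑⟩ - i|↓⟩)/√2, so ⟨-y|ψ⟩ = (-4 + 2i) / (√2·√14).
P = |-4 + 2i|² / 28 = 20/28.

0.714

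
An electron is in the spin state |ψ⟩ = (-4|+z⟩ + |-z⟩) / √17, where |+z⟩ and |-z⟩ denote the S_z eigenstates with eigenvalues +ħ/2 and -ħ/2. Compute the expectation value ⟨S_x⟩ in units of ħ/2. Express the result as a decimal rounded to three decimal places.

-0.471

⟨σ_x⟩ = 2 Re(a* b)/(|a|²+|b|²) with a = -4, b = 1.
a* b = -4, so ⟨σ_x⟩ = -8/17.
⟨S_x⟩ = (ħ/2)·⟨σ_x⟩.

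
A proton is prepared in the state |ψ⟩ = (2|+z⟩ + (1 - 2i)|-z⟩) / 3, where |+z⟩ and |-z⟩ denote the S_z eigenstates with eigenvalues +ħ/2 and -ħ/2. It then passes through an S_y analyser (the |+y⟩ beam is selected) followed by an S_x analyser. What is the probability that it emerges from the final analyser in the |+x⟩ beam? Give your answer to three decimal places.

0.028

First analyser (S_y): P(|+y⟩) = |⟨+y|ψ⟩|² = 1/18.
After stage 1 the state is |+y⟩; P(|+x⟩) = |⟨+x|+y⟩|² = 1/2.
Joint probability = 1/18 × 1/2 = 0.028.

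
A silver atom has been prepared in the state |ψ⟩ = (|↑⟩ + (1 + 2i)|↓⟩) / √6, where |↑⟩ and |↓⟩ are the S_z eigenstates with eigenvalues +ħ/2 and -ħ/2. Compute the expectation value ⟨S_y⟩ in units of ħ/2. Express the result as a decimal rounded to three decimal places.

0.667

⟨σ_y⟩ = 2 Im(a* b)/(|a|²+|b|²) with a = 1, b = (1 + 2i).
a* b = (1 + 2i), so ⟨σ_y⟩ = 4/6.
⟨S_y⟩ = (ħ/2)·⟨σ_y⟩.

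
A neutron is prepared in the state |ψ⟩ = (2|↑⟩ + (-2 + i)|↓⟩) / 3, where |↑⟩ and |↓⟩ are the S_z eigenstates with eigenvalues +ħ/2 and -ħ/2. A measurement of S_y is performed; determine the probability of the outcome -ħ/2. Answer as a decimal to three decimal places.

|-y⟩ = (|↑⟩ - i|↓⟩)/√2, so ⟨-y|ψ⟩ = (1 - 2i) / (√2·3).
P = |1 - 2i|² / 18 = 5/18.

0.278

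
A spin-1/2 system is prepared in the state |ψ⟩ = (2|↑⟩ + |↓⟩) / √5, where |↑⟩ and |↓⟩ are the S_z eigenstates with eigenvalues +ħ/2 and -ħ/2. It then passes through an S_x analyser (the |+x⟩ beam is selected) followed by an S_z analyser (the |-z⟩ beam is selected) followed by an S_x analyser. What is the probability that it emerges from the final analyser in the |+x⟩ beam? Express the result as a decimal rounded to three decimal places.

0.225

First analyser (S_x): P(|+x⟩) = |⟨+x|ψ⟩|² = 9/10.
After stage 1 the state is |+x⟩; P(|-z⟩) = |⟨-z|+x⟩|² = 1/2.
After stage 2 the state is |-z⟩; P(|+x⟩) = |⟨+x|-z⟩|² = 1/2.
Joint probability = 9/10 × 1/2 × 1/2 = 0.225.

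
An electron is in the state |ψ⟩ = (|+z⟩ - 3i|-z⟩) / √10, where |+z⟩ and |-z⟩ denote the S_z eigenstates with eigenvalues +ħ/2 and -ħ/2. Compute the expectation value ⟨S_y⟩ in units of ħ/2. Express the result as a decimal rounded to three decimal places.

-0.600

⟨σ_y⟩ = 2 Im(a* b)/(|a|²+|b|²) with a = 1, b = -3i.
a* b = -3i, so ⟨σ_y⟩ = -6/10.
⟨S_y⟩ = (ħ/2)·⟨σ_y⟩.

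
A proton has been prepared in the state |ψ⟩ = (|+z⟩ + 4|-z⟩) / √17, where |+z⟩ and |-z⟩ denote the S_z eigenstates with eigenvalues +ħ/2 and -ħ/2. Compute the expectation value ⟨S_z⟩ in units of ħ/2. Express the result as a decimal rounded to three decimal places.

⟨σ_z⟩ = |a|² - |b|² divided by |a|²+|b|², with a, b the |+z⟩, |-z⟩ amplitudes.
= (1 - 16)/17 = -15/17.
⟨S_z⟩ = (ħ/2)·⟨σ_z⟩.

-0.882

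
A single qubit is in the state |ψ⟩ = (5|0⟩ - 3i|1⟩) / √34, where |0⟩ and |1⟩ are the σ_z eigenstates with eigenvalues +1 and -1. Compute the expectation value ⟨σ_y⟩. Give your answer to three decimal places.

-0.882

⟨σ_y⟩ = 2 Im(a* b)/(|a|²+|b|²) with a = 5, b = -3i.
a* b = -15i, so ⟨σ_y⟩ = -30/34.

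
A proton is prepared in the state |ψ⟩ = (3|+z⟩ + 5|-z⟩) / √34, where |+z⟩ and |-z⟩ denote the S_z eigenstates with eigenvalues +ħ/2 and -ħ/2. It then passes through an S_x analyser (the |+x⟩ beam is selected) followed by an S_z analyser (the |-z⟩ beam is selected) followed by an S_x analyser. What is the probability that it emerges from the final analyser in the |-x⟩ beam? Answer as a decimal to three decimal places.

First analyser (S_x): P(|+x⟩) = |⟨+x|ψ⟩|² = 64/68.
After stage 1 the state is |+x⟩; P(|-z⟩) = |⟨-z|+x⟩|² = 1/2.
After stage 2 the state is |-z⟩; P(|-x⟩) = |⟨-x|-z⟩|² = 1/2.
Joint probability = 64/68 × 1/2 × 1/2 = 0.235.

0.235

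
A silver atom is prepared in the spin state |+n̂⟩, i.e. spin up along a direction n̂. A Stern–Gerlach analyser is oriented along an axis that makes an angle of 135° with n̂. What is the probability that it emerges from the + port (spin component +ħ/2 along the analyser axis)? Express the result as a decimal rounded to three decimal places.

0.146

For spin-½, the probability of finding spin-up along an axis at angle θ to the initial spin direction is cos²(θ/2); spin-down is sin²(θ/2).
θ = 135°, so P = cos²(67.5°) ≈ 0.146.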